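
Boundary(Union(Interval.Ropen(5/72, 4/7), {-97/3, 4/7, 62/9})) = {-97/3, 5/72, 4/7, 62/9}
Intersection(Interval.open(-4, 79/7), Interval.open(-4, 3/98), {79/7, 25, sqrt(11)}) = EmptySet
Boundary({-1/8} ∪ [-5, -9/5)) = {-5, -9/5, -1/8}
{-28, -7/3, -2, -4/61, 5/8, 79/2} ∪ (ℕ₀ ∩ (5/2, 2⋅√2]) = {-28, -7/3, -2, -4/61, 5/8, 79/2}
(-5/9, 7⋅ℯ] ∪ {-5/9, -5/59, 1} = [-5/9, 7⋅ℯ]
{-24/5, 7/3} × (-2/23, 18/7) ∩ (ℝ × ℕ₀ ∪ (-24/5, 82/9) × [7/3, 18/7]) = ({7/3} × [7/3, 18/7)) ∪ ({-24/5, 7/3} × {0, 1, 2})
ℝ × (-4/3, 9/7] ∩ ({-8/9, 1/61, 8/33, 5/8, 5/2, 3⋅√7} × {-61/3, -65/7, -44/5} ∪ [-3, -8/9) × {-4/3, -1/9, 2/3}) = [-3, -8/9) × {-1/9, 2/3}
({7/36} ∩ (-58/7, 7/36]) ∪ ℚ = ℚ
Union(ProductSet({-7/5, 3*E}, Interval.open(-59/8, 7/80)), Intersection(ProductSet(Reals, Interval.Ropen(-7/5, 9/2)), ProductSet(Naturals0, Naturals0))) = Union(ProductSet({-7/5, 3*E}, Interval.open(-59/8, 7/80)), ProductSet(Naturals0, Range(0, 5, 1)))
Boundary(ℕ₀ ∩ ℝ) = ℕ₀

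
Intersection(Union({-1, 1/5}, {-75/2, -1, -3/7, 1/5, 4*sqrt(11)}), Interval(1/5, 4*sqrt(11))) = {1/5, 4*sqrt(11)}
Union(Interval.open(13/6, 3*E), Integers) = Union(Integers, Interval.open(13/6, 3*E))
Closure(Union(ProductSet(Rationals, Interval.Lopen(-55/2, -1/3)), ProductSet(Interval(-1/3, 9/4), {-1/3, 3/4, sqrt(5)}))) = Union(ProductSet(Interval(-1/3, 9/4), {-1/3, 3/4, sqrt(5)}), ProductSet(Reals, Interval(-55/2, -1/3)))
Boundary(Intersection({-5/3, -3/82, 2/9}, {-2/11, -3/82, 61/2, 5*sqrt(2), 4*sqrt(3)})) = {-3/82}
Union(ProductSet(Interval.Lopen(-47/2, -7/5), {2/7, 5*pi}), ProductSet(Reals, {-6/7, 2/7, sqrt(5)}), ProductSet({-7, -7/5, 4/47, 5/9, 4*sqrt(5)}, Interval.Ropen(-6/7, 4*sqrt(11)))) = Union(ProductSet({-7, -7/5, 4/47, 5/9, 4*sqrt(5)}, Interval.Ropen(-6/7, 4*sqrt(11))), ProductSet(Interval.Lopen(-47/2, -7/5), {2/7, 5*pi}), ProductSet(Reals, {-6/7, 2/7, sqrt(5)}))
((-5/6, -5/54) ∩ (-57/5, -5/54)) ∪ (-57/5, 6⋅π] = (-57/5, 6⋅π]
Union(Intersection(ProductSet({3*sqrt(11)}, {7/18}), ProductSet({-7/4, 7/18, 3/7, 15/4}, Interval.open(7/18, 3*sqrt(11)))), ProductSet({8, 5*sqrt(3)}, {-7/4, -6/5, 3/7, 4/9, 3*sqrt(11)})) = ProductSet({8, 5*sqrt(3)}, {-7/4, -6/5, 3/7, 4/9, 3*sqrt(11)})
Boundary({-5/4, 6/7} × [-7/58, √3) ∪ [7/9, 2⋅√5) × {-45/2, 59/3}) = ({-5/4, 6/7} × [-7/58, √3]) ∪ ([7/9, 2⋅√5] × {-45/2, 59/3})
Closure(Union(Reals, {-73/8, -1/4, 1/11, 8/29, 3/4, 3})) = Reals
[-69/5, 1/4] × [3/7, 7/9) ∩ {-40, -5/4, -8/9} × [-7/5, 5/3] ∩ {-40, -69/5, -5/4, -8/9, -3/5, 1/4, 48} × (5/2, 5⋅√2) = ∅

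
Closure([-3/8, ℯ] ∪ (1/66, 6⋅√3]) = [-3/8, 6⋅√3]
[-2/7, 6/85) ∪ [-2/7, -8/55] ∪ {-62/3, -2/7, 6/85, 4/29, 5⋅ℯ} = {-62/3, 4/29, 5⋅ℯ} ∪ [-2/7, 6/85]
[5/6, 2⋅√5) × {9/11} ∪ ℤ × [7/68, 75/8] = (ℤ × [7/68, 75/8]) ∪ ([5/6, 2⋅√5) × {9/11})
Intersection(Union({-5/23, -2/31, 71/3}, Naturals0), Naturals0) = Naturals0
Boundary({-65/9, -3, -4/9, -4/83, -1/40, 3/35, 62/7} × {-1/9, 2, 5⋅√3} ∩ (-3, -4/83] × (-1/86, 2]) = {-4/9, -4/83} × {2}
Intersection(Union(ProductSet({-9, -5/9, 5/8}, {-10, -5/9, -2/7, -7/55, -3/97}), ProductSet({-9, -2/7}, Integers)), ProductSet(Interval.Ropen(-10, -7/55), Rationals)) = Union(ProductSet({-9, -5/9}, {-10, -5/9, -2/7, -7/55, -3/97}), ProductSet({-9, -2/7}, Integers))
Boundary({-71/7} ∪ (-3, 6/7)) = {-71/7, -3, 6/7}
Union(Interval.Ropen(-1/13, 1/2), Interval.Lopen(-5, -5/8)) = Union(Interval.Lopen(-5, -5/8), Interval.Ropen(-1/13, 1/2))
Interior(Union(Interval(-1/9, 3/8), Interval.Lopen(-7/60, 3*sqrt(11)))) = Interval.open(-7/60, 3*sqrt(11))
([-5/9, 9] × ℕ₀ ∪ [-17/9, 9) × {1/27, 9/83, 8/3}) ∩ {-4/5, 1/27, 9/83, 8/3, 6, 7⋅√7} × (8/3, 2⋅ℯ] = {1/27, 9/83, 8/3, 6} × {3, 4, 5}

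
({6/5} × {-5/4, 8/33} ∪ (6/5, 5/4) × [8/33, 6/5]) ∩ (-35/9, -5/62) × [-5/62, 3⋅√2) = ∅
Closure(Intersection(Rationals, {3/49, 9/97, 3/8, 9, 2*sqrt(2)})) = {3/49, 9/97, 3/8, 9}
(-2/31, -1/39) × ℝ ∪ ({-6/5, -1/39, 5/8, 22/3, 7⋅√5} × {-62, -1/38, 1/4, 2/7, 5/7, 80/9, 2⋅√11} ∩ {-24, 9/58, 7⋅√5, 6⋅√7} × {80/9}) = ((-2/31, -1/39) × ℝ) ∪ ({7⋅√5} × {80/9})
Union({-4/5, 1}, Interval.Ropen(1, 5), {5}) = Union({-4/5}, Interval(1, 5))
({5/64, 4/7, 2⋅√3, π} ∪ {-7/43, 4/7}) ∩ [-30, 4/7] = {-7/43, 5/64, 4/7}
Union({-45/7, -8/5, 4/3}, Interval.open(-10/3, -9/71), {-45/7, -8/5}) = Union({-45/7, 4/3}, Interval.open(-10/3, -9/71))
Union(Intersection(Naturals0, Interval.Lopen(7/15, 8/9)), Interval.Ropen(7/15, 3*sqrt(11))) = Interval.Ropen(7/15, 3*sqrt(11))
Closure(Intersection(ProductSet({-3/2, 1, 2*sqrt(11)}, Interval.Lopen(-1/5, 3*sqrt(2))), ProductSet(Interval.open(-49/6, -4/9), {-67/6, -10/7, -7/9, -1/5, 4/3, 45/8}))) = ProductSet({-3/2}, {4/3})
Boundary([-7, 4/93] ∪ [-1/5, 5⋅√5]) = {-7, 5⋅√5}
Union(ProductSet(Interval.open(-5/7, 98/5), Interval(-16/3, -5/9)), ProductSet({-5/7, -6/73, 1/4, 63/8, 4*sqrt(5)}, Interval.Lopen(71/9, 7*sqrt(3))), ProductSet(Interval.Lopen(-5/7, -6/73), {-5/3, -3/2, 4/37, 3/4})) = Union(ProductSet({-5/7, -6/73, 1/4, 63/8, 4*sqrt(5)}, Interval.Lopen(71/9, 7*sqrt(3))), ProductSet(Interval.Lopen(-5/7, -6/73), {-5/3, -3/2, 4/37, 3/4}), ProductSet(Interval.open(-5/7, 98/5), Interval(-16/3, -5/9)))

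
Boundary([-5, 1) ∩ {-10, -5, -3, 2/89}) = {-5, -3, 2/89}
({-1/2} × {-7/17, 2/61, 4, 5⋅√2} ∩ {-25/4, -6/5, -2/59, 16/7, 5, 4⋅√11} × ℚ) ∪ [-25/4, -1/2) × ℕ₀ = [-25/4, -1/2) × ℕ₀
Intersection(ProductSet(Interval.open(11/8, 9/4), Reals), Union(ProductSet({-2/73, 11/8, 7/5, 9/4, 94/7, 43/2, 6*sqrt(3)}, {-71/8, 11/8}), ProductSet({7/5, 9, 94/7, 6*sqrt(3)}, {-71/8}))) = ProductSet({7/5}, {-71/8, 11/8})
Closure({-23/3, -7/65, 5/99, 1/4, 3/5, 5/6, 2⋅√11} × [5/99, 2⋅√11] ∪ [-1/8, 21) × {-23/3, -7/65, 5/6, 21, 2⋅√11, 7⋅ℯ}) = ([-1/8, 21] × {-23/3, -7/65, 5/6, 21, 2⋅√11, 7⋅ℯ}) ∪ ({-23/3, -7/65, 5/99, 1/4, 3/5, 5/6, 2⋅√11} × [5/99, 2⋅√11])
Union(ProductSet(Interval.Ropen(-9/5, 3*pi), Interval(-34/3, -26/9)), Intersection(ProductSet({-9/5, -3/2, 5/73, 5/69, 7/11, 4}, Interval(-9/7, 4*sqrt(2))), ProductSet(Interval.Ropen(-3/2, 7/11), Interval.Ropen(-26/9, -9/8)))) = Union(ProductSet({-3/2, 5/73, 5/69}, Interval.Ropen(-9/7, -9/8)), ProductSet(Interval.Ropen(-9/5, 3*pi), Interval(-34/3, -26/9)))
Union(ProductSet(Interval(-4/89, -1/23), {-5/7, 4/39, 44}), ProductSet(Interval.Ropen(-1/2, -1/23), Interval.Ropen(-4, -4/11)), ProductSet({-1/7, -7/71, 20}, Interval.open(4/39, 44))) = Union(ProductSet({-1/7, -7/71, 20}, Interval.open(4/39, 44)), ProductSet(Interval.Ropen(-1/2, -1/23), Interval.Ropen(-4, -4/11)), ProductSet(Interval(-4/89, -1/23), {-5/7, 4/39, 44}))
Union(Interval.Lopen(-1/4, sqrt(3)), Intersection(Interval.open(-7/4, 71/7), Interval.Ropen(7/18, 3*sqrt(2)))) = Interval.open(-1/4, 3*sqrt(2))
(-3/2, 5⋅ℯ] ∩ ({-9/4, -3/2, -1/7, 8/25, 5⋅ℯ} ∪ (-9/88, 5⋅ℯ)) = {-1/7} ∪ (-9/88, 5⋅ℯ]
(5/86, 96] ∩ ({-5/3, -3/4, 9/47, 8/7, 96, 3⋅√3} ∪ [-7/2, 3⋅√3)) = (5/86, 3⋅√3] ∪ {96}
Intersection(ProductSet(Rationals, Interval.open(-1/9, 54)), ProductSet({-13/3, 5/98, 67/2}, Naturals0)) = ProductSet({-13/3, 5/98, 67/2}, Range(0, 54, 1))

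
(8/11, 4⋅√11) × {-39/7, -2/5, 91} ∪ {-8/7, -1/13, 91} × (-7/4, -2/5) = ({-8/7, -1/13, 91} × (-7/4, -2/5)) ∪ ((8/11, 4⋅√11) × {-39/7, -2/5, 91})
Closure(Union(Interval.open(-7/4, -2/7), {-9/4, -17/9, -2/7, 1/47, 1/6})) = Union({-9/4, -17/9, 1/47, 1/6}, Interval(-7/4, -2/7))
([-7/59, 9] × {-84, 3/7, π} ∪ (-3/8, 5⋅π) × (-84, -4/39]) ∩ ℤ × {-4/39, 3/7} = ({0, 1, …, 9} × {3/7}) ∪ ({0, 1, …, 15} × {-4/39})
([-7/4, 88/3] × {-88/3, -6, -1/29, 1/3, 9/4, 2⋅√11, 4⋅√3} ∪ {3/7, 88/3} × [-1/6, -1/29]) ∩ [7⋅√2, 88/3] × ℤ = [7⋅√2, 88/3] × {-6}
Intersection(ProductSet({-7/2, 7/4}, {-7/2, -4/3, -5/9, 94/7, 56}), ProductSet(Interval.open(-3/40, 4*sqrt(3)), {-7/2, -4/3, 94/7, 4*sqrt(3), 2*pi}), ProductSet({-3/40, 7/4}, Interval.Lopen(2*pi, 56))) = ProductSet({7/4}, {94/7})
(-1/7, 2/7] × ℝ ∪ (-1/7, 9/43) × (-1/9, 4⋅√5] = (-1/7, 2/7] × ℝ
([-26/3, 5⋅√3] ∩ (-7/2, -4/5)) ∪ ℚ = ℚ ∪ [-7/2, -4/5]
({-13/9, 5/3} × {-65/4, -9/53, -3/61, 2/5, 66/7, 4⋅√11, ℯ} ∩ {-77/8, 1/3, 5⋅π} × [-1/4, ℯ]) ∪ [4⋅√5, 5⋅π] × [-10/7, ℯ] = [4⋅√5, 5⋅π] × [-10/7, ℯ]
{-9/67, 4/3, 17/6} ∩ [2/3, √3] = {4/3}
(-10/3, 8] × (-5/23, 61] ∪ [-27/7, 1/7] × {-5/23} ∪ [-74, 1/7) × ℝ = ([-74, 1/7) × ℝ) ∪ ([-27/7, 1/7] × {-5/23}) ∪ ((-10/3, 8] × (-5/23, 61])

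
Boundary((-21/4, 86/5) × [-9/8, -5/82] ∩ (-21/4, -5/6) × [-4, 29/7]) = ({-21/4, -5/6} × [-9/8, -5/82]) ∪ ([-21/4, -5/6] × {-9/8, -5/82})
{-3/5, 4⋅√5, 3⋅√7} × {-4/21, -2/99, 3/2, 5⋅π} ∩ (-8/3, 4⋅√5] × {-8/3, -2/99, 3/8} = {-3/5, 4⋅√5, 3⋅√7} × {-2/99}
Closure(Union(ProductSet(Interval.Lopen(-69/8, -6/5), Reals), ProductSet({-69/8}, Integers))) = ProductSet(Interval(-69/8, -6/5), Reals)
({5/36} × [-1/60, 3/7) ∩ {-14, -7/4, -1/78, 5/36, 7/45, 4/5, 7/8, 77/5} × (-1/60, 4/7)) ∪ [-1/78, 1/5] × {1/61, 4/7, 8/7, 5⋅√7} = ({5/36} × (-1/60, 3/7)) ∪ ([-1/78, 1/5] × {1/61, 4/7, 8/7, 5⋅√7})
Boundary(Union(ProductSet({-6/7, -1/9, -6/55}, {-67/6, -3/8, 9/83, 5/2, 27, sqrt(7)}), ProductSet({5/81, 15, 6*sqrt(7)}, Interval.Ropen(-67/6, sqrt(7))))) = Union(ProductSet({-6/7, -1/9, -6/55}, {-67/6, -3/8, 9/83, 5/2, 27, sqrt(7)}), ProductSet({5/81, 15, 6*sqrt(7)}, Interval(-67/6, sqrt(7))))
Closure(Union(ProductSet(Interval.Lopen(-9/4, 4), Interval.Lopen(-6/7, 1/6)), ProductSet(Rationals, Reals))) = Union(ProductSet(Interval.Lopen(-9/4, 4), Interval.Lopen(-6/7, 1/6)), ProductSet(Reals, Union(Interval(-oo, -6/7), Interval(1/6, oo))), ProductSet(Union(Interval(-oo, -9/4), Interval(4, oo), Rationals), Reals))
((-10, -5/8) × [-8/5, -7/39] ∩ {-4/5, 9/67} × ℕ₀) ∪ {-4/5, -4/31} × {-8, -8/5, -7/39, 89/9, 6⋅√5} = {-4/5, -4/31} × {-8, -8/5, -7/39, 89/9, 6⋅√5}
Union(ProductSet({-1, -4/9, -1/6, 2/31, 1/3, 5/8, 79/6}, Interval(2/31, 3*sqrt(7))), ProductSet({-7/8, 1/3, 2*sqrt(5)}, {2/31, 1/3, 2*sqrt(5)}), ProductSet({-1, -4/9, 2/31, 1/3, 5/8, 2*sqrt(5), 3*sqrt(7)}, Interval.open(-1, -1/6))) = Union(ProductSet({-7/8, 1/3, 2*sqrt(5)}, {2/31, 1/3, 2*sqrt(5)}), ProductSet({-1, -4/9, -1/6, 2/31, 1/3, 5/8, 79/6}, Interval(2/31, 3*sqrt(7))), ProductSet({-1, -4/9, 2/31, 1/3, 5/8, 2*sqrt(5), 3*sqrt(7)}, Interval.open(-1, -1/6)))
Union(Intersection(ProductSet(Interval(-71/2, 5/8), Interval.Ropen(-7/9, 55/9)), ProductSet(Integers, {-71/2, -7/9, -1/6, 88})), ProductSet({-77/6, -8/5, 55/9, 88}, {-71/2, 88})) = Union(ProductSet({-77/6, -8/5, 55/9, 88}, {-71/2, 88}), ProductSet(Range(-35, 1, 1), {-7/9, -1/6}))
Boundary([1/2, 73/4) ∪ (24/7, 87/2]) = {1/2, 87/2}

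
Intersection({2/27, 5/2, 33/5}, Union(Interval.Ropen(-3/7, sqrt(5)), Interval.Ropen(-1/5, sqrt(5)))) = {2/27}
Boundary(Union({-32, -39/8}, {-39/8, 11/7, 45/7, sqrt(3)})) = {-32, -39/8, 11/7, 45/7, sqrt(3)}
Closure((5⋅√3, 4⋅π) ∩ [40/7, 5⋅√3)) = ∅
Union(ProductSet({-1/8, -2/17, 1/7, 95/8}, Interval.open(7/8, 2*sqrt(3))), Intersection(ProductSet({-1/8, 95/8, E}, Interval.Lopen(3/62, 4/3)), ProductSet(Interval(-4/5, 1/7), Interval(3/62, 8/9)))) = Union(ProductSet({-1/8}, Interval.Lopen(3/62, 8/9)), ProductSet({-1/8, -2/17, 1/7, 95/8}, Interval.open(7/8, 2*sqrt(3))))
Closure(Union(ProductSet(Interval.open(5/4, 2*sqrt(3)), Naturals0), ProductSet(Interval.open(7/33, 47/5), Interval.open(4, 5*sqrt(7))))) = Union(ProductSet({7/33, 47/5}, Interval(4, 5*sqrt(7))), ProductSet(Interval(7/33, 47/5), {4, 5*sqrt(7)}), ProductSet(Interval.open(7/33, 47/5), Interval.open(4, 5*sqrt(7))), ProductSet(Interval(5/4, 2*sqrt(3)), Complement(Naturals0, Interval.open(4, 5*sqrt(7)))), ProductSet(Interval.open(5/4, 2*sqrt(3)), Naturals0))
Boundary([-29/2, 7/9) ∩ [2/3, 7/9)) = {2/3, 7/9}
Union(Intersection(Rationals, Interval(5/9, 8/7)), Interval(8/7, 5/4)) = Union(Intersection(Interval(5/9, 8/7), Rationals), Interval(8/7, 5/4))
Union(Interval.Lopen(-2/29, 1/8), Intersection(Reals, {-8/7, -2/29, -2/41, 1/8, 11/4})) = Union({-8/7, 11/4}, Interval(-2/29, 1/8))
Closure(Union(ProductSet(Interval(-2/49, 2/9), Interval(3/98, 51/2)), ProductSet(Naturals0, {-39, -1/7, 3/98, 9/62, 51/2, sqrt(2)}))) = Union(ProductSet(Interval(-2/49, 2/9), Interval(3/98, 51/2)), ProductSet(Naturals0, {-39, -1/7, 3/98, 9/62, 51/2, sqrt(2)}))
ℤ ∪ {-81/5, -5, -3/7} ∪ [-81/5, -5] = ℤ ∪ [-81/5, -5] ∪ {-3/7}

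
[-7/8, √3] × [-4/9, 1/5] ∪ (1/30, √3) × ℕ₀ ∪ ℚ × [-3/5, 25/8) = (ℚ × [-3/5, 25/8)) ∪ ((1/30, √3) × ℕ₀) ∪ ([-7/8, √3] × [-4/9, 1/5])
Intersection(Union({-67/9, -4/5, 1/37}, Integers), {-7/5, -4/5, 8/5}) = {-4/5}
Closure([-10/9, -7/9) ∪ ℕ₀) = [-10/9, -7/9] ∪ ℕ₀ ∪ (ℕ₀ \ (-10/9, -7/9))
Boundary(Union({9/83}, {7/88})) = {7/88, 9/83}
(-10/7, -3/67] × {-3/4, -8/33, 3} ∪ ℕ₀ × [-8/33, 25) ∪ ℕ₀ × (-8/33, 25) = (ℕ₀ × [-8/33, 25)) ∪ ((-10/7, -3/67] × {-3/4, -8/33, 3})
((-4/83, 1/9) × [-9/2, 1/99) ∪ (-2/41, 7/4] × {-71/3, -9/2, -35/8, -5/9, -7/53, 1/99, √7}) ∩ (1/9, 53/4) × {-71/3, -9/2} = (1/9, 7/4] × {-71/3, -9/2}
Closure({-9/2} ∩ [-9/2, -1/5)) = {-9/2}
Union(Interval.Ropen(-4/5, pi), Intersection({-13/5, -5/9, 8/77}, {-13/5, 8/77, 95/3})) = Union({-13/5}, Interval.Ropen(-4/5, pi))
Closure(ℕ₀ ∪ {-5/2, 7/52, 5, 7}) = {-5/2, 7/52} ∪ ℕ₀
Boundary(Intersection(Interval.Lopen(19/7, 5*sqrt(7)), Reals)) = {19/7, 5*sqrt(7)}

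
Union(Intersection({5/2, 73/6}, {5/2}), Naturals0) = Union({5/2}, Naturals0)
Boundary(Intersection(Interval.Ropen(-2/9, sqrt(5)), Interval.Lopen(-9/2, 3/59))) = {-2/9, 3/59}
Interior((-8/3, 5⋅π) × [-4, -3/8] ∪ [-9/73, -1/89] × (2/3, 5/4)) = ((-9/73, -1/89) × (2/3, 5/4)) ∪ ((-8/3, 5⋅π) × (-4, -3/8))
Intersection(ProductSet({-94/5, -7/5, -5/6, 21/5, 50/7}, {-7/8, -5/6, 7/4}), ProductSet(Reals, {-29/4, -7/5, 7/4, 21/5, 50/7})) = ProductSet({-94/5, -7/5, -5/6, 21/5, 50/7}, {7/4})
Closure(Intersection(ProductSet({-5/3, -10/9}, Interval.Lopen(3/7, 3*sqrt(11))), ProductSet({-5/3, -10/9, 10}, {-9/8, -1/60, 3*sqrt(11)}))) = ProductSet({-5/3, -10/9}, {3*sqrt(11)})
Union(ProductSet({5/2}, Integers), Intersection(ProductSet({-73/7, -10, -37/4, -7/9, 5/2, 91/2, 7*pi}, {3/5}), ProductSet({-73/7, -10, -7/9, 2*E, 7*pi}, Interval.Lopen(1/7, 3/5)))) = Union(ProductSet({5/2}, Integers), ProductSet({-73/7, -10, -7/9, 7*pi}, {3/5}))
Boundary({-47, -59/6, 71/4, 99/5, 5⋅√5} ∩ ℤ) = {-47}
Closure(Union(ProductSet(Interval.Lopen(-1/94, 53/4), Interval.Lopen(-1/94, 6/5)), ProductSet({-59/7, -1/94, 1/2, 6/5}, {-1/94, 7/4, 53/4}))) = Union(ProductSet({-1/94, 53/4}, Interval(-1/94, 6/5)), ProductSet({-59/7, -1/94, 1/2, 6/5}, {-1/94, 7/4, 53/4}), ProductSet(Interval(-1/94, 53/4), {-1/94, 6/5}), ProductSet(Interval.Lopen(-1/94, 53/4), Interval.Lopen(-1/94, 6/5)))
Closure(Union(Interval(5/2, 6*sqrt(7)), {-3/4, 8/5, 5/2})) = Union({-3/4, 8/5}, Interval(5/2, 6*sqrt(7)))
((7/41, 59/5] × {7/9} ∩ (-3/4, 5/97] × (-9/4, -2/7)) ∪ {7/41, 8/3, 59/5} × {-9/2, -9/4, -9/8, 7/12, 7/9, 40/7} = {7/41, 8/3, 59/5} × {-9/2, -9/4, -9/8, 7/12, 7/9, 40/7}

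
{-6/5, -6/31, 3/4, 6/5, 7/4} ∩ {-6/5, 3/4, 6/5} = {-6/5, 3/4, 6/5}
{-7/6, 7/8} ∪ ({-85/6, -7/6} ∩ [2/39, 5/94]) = {-7/6, 7/8}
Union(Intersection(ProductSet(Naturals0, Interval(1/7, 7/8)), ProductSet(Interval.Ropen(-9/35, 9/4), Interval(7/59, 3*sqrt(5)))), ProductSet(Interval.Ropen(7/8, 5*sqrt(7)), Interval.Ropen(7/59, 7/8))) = Union(ProductSet(Interval.Ropen(7/8, 5*sqrt(7)), Interval.Ropen(7/59, 7/8)), ProductSet(Range(0, 3, 1), Interval(1/7, 7/8)))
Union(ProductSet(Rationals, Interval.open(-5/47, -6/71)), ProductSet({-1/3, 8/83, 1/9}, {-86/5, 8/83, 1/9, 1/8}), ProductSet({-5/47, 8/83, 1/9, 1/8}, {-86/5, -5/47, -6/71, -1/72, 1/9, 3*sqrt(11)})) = Union(ProductSet({-1/3, 8/83, 1/9}, {-86/5, 8/83, 1/9, 1/8}), ProductSet({-5/47, 8/83, 1/9, 1/8}, {-86/5, -5/47, -6/71, -1/72, 1/9, 3*sqrt(11)}), ProductSet(Rationals, Interval.open(-5/47, -6/71)))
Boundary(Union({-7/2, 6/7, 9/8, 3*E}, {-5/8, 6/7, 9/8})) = {-7/2, -5/8, 6/7, 9/8, 3*E}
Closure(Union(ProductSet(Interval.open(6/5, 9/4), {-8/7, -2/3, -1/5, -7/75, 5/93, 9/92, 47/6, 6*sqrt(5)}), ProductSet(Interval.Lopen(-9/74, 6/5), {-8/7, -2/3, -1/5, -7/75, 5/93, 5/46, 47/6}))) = Union(ProductSet(Interval(-9/74, 6/5), {-8/7, -2/3, -1/5, -7/75, 5/93, 5/46, 47/6}), ProductSet(Interval(6/5, 9/4), {-8/7, -2/3, -1/5, -7/75, 5/93, 9/92, 47/6, 6*sqrt(5)}))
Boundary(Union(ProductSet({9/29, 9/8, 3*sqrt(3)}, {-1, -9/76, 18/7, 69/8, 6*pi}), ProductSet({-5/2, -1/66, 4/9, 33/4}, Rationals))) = Union(ProductSet({9/29, 9/8, 3*sqrt(3)}, {-1, -9/76, 18/7, 69/8, 6*pi}), ProductSet({-5/2, -1/66, 4/9, 33/4}, Reals))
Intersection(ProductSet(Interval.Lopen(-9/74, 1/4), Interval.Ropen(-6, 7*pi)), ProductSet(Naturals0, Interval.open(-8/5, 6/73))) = ProductSet(Range(0, 1, 1), Interval.open(-8/5, 6/73))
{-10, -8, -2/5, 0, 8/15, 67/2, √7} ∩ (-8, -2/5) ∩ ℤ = ∅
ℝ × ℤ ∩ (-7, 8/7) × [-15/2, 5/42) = (-7, 8/7) × {-7, -6, …, 0}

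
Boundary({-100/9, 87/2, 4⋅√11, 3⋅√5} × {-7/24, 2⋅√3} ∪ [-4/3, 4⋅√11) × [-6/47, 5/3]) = ({-4/3, 4⋅√11} × [-6/47, 5/3]) ∪ ([-4/3, 4⋅√11] × {-6/47, 5/3}) ∪ ({-100/9, 87/2, 4⋅√11, 3⋅√5} × {-7/24, 2⋅√3})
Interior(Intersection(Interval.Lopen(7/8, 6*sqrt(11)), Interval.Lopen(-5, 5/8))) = EmptySet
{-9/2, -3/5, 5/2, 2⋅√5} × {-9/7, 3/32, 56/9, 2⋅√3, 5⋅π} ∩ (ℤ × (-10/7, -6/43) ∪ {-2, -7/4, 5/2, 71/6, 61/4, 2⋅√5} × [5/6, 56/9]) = {5/2, 2⋅√5} × {56/9, 2⋅√3}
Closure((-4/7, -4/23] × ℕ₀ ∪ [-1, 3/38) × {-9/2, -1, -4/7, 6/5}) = ([-4/7, -4/23] × ℕ₀) ∪ ([-1, 3/38] × {-9/2, -1, -4/7, 6/5})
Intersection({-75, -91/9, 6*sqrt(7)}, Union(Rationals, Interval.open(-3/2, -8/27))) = {-75, -91/9}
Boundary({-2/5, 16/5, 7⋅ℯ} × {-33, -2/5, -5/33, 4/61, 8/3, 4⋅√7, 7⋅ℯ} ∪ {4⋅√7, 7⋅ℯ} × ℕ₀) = ({4⋅√7, 7⋅ℯ} × ℕ₀) ∪ ({-2/5, 16/5, 7⋅ℯ} × {-33, -2/5, -5/33, 4/61, 8/3, 4⋅√7, 7⋅ℯ})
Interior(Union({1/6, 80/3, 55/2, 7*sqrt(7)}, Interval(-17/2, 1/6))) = Interval.open(-17/2, 1/6)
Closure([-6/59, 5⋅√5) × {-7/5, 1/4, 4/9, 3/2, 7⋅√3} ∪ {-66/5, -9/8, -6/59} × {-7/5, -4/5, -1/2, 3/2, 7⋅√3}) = ({-66/5, -9/8, -6/59} × {-7/5, -4/5, -1/2, 3/2, 7⋅√3}) ∪ ([-6/59, 5⋅√5] × {-7/5, 1/4, 4/9, 3/2, 7⋅√3})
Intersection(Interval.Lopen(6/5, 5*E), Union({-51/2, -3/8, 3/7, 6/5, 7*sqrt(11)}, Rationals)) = Intersection(Interval.Lopen(6/5, 5*E), Rationals)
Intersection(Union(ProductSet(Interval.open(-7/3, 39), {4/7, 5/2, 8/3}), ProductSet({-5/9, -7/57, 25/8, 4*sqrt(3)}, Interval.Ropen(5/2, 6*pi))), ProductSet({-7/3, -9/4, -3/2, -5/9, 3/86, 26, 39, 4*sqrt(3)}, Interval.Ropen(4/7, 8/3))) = Union(ProductSet({-5/9, 4*sqrt(3)}, Interval.Ropen(5/2, 8/3)), ProductSet({-9/4, -3/2, -5/9, 3/86, 26, 4*sqrt(3)}, {4/7, 5/2}))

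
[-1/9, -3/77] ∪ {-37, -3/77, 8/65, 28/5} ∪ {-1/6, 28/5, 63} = {-37, -1/6, 8/65, 28/5, 63} ∪ [-1/9, -3/77]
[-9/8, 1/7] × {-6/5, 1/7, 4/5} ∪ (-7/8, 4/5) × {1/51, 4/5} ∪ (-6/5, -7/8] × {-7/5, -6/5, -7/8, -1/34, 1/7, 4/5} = ((-7/8, 4/5) × {1/51, 4/5}) ∪ ([-9/8, 1/7] × {-6/5, 1/7, 4/5}) ∪ ((-6/5, -7/8] × {-7/5, -6/5, -7/8, -1/34, 1/7, 4/5})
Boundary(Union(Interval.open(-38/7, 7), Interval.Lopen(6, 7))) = {-38/7, 7}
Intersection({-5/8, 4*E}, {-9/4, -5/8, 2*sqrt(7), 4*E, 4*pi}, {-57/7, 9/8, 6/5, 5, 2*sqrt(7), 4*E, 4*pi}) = {4*E}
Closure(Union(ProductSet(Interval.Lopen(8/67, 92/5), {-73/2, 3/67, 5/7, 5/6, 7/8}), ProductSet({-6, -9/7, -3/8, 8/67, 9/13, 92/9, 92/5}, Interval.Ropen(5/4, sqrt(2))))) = Union(ProductSet({-6, -9/7, -3/8, 8/67, 9/13, 92/9, 92/5}, Interval(5/4, sqrt(2))), ProductSet(Interval(8/67, 92/5), {-73/2, 3/67, 5/7, 5/6, 7/8}))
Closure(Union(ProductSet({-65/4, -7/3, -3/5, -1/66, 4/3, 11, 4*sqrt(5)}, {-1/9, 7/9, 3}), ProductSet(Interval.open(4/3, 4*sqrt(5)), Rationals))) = Union(ProductSet({-65/4, -7/3, -3/5, -1/66, 4/3, 11, 4*sqrt(5)}, {-1/9, 7/9, 3}), ProductSet(Interval(4/3, 4*sqrt(5)), Reals))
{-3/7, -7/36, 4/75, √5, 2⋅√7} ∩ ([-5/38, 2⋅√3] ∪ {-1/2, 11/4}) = {4/75, √5}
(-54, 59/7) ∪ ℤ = ℤ ∪ [-54, 59/7)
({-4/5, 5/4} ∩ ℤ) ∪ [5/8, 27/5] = [5/8, 27/5]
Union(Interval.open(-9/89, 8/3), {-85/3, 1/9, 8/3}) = Union({-85/3}, Interval.Lopen(-9/89, 8/3))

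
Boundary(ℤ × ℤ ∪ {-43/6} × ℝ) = (ℤ × ℤ) ∪ ({-43/6} × ℝ)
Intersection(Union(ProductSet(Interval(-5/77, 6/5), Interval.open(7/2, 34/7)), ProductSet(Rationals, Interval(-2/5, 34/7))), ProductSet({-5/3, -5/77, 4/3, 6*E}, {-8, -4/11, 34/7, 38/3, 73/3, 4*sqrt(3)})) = ProductSet({-5/3, -5/77, 4/3}, {-4/11, 34/7})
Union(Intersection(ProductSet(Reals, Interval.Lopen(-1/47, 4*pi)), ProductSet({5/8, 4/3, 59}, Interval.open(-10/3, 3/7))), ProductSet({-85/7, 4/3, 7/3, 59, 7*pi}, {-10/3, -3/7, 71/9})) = Union(ProductSet({5/8, 4/3, 59}, Interval.open(-1/47, 3/7)), ProductSet({-85/7, 4/3, 7/3, 59, 7*pi}, {-10/3, -3/7, 71/9}))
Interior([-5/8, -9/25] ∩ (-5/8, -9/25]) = (-5/8, -9/25)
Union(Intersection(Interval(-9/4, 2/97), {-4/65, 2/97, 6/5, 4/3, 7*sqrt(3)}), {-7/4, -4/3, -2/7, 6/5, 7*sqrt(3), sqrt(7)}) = {-7/4, -4/3, -2/7, -4/65, 2/97, 6/5, 7*sqrt(3), sqrt(7)}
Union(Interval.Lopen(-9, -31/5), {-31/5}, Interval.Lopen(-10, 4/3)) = Interval.Lopen(-10, 4/3)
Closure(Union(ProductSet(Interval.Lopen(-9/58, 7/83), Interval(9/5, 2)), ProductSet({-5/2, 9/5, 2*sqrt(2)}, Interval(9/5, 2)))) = ProductSet(Union({-5/2, 9/5, 2*sqrt(2)}, Interval(-9/58, 7/83)), Interval(9/5, 2))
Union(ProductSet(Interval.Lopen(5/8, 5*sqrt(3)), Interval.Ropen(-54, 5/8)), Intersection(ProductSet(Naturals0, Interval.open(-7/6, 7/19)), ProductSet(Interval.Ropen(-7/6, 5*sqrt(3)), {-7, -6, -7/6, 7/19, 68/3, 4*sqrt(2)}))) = ProductSet(Interval.Lopen(5/8, 5*sqrt(3)), Interval.Ropen(-54, 5/8))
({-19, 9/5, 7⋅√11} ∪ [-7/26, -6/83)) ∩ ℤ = {-19}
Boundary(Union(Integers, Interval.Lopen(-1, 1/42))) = Union(Complement(Integers, Interval.open(-1, 1/42)), {1/42})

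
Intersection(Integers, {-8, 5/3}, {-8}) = {-8}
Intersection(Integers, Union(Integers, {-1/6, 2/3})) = Integers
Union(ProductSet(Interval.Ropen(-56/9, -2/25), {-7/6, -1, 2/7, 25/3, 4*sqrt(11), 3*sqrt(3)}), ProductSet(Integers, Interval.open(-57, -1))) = Union(ProductSet(Integers, Interval.open(-57, -1)), ProductSet(Interval.Ropen(-56/9, -2/25), {-7/6, -1, 2/7, 25/3, 4*sqrt(11), 3*sqrt(3)}))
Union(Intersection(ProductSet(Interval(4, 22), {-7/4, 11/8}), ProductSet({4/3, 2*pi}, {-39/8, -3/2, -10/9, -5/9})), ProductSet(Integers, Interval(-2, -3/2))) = ProductSet(Integers, Interval(-2, -3/2))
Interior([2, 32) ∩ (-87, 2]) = ∅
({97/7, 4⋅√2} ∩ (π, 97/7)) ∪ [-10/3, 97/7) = [-10/3, 97/7)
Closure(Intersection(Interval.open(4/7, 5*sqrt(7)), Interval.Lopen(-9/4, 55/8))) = Interval(4/7, 55/8)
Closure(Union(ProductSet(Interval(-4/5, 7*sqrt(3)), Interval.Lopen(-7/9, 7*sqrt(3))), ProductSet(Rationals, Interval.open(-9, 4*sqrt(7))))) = Union(ProductSet(Interval(-4/5, 7*sqrt(3)), Interval(-7/9, 7*sqrt(3))), ProductSet(Rationals, Interval.open(-9, 4*sqrt(7))), ProductSet(Reals, Interval(-9, -7/9)), ProductSet(Union(Interval(-oo, -4/5), Interval(7*sqrt(3), oo)), Interval(-9, 4*sqrt(7))))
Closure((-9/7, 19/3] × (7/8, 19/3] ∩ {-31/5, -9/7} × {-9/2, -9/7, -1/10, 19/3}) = ∅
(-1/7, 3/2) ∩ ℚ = ℚ ∩ (-1/7, 3/2)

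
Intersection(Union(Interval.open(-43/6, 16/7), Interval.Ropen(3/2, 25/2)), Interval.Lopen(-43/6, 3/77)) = Interval.Lopen(-43/6, 3/77)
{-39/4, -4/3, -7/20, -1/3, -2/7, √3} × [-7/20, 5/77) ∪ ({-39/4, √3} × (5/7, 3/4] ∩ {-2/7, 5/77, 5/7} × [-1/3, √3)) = {-39/4, -4/3, -7/20, -1/3, -2/7, √3} × [-7/20, 5/77)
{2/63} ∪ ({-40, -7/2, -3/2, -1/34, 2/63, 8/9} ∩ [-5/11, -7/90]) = {2/63}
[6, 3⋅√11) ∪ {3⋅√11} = [6, 3⋅√11]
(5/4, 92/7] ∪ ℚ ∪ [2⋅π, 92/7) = ℚ ∪ [5/4, 92/7]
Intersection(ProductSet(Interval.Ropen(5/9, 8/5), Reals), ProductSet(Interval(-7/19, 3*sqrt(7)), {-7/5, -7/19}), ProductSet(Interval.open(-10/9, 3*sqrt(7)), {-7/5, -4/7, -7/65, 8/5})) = ProductSet(Interval.Ropen(5/9, 8/5), {-7/5})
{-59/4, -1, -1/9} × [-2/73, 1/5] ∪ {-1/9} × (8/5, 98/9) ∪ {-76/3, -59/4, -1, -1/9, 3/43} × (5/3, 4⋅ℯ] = ({-1/9} × (8/5, 98/9)) ∪ ({-59/4, -1, -1/9} × [-2/73, 1/5]) ∪ ({-76/3, -59/4, -1, -1/9, 3/43} × (5/3, 4⋅ℯ])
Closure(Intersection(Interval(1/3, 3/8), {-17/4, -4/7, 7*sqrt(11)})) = EmptySet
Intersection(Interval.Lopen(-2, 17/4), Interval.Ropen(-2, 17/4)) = Interval.open(-2, 17/4)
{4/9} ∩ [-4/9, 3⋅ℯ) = {4/9}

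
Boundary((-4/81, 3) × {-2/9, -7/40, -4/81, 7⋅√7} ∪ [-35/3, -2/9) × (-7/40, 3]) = ({-35/3, -2/9} × [-7/40, 3]) ∪ ([-35/3, -2/9] × {-7/40, 3}) ∪ ([-4/81, 3] × {-2/9, -7/40, -4/81, 7⋅√7})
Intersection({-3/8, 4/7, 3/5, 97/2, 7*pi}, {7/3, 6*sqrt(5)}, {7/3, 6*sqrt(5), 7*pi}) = EmptySet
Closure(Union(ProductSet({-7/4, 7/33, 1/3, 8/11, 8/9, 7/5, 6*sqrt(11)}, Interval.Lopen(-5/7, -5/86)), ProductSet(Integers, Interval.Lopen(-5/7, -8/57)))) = Union(ProductSet({-7/4, 7/33, 1/3, 8/11, 8/9, 7/5, 6*sqrt(11)}, Interval(-5/7, -5/86)), ProductSet(Integers, Interval(-5/7, -8/57)))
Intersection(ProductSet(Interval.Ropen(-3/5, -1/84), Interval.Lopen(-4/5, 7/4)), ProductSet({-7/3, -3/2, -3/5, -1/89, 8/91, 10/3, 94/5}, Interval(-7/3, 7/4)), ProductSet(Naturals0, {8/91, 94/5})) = EmptySet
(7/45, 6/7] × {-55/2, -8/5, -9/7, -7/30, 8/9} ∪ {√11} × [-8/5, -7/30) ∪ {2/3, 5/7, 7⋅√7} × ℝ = ({√11} × [-8/5, -7/30)) ∪ ({2/3, 5/7, 7⋅√7} × ℝ) ∪ ((7/45, 6/7] × {-55/2, -8/5, -9/7, -7/30, 8/9})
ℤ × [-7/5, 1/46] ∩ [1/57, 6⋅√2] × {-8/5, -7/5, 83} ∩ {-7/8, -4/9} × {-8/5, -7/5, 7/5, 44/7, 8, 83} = ∅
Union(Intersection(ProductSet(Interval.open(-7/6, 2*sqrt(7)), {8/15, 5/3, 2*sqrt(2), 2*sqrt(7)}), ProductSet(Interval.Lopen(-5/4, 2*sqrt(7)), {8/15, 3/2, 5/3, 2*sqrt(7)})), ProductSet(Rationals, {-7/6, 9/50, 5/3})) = Union(ProductSet(Interval.open(-7/6, 2*sqrt(7)), {8/15, 5/3, 2*sqrt(7)}), ProductSet(Rationals, {-7/6, 9/50, 5/3}))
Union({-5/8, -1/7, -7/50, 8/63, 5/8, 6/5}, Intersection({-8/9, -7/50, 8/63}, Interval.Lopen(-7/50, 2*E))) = {-5/8, -1/7, -7/50, 8/63, 5/8, 6/5}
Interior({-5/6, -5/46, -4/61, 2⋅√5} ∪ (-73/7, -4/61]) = (-73/7, -4/61)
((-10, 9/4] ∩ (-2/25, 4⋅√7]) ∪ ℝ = (-∞, ∞)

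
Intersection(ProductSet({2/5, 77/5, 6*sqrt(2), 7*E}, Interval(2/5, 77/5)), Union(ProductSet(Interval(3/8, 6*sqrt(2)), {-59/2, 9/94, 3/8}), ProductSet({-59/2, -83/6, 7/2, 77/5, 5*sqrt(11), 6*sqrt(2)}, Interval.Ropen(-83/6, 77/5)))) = ProductSet({77/5, 6*sqrt(2)}, Interval.Ropen(2/5, 77/5))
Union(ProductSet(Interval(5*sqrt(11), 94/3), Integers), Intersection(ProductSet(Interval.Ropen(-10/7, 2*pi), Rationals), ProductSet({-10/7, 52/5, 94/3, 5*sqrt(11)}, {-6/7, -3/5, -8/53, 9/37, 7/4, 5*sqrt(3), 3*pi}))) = Union(ProductSet({-10/7}, {-6/7, -3/5, -8/53, 9/37, 7/4}), ProductSet(Interval(5*sqrt(11), 94/3), Integers))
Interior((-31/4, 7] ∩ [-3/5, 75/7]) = (-3/5, 7)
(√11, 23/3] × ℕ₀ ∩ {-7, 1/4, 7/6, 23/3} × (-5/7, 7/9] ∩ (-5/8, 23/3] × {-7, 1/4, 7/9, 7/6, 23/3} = ∅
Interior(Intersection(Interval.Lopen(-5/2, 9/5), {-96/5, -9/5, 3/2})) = EmptySet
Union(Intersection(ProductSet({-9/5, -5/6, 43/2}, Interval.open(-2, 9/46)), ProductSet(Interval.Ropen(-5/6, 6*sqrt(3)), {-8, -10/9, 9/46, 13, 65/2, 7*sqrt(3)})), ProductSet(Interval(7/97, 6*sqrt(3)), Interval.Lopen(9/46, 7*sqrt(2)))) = Union(ProductSet({-5/6}, {-10/9}), ProductSet(Interval(7/97, 6*sqrt(3)), Interval.Lopen(9/46, 7*sqrt(2))))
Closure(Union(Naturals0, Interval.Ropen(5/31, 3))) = Union(Complement(Naturals0, Interval.open(5/31, 3)), Interval(5/31, 3), Naturals0)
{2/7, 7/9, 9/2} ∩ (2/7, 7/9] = {7/9}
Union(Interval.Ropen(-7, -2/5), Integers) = Union(Integers, Interval.Ropen(-7, -2/5))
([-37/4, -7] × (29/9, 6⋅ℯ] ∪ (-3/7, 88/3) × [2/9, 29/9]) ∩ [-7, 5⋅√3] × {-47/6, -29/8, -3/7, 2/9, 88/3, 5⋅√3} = ({-7} × {5⋅√3}) ∪ ((-3/7, 5⋅√3] × {2/9})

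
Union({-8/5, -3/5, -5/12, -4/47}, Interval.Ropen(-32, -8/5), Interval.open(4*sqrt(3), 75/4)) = Union({-3/5, -5/12, -4/47}, Interval(-32, -8/5), Interval.open(4*sqrt(3), 75/4))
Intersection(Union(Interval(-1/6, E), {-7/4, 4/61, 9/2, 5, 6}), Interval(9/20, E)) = Interval(9/20, E)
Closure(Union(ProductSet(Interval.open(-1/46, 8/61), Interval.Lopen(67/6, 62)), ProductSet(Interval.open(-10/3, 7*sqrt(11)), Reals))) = ProductSet(Interval(-10/3, 7*sqrt(11)), Reals)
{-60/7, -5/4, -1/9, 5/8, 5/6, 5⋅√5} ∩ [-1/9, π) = {-1/9, 5/8, 5/6}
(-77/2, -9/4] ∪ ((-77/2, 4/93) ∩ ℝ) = (-77/2, 4/93)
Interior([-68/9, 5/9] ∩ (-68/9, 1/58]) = (-68/9, 1/58)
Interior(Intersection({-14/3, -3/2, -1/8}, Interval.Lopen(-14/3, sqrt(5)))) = EmptySet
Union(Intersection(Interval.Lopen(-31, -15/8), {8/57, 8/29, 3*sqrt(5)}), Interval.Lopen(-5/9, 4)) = Interval.Lopen(-5/9, 4)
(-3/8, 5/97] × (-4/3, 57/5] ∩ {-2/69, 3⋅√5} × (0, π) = {-2/69} × (0, π)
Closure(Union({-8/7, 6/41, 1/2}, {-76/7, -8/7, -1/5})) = {-76/7, -8/7, -1/5, 6/41, 1/2}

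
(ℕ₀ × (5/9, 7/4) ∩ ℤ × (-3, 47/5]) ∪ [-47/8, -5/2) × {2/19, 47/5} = (ℕ₀ × (5/9, 7/4)) ∪ ([-47/8, -5/2) × {2/19, 47/5})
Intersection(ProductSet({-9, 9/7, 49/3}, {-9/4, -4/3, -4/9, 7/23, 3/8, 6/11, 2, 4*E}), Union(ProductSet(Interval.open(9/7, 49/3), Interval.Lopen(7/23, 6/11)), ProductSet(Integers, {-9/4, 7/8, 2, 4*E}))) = ProductSet({-9}, {-9/4, 2, 4*E})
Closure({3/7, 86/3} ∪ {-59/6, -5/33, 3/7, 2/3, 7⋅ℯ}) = {-59/6, -5/33, 3/7, 2/3, 86/3, 7⋅ℯ}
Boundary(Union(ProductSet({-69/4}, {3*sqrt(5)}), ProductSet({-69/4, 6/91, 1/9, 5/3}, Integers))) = Union(ProductSet({-69/4}, {3*sqrt(5)}), ProductSet({-69/4, 6/91, 1/9, 5/3}, Integers))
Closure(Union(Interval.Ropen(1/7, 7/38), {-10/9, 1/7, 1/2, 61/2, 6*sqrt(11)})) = Union({-10/9, 1/2, 61/2, 6*sqrt(11)}, Interval(1/7, 7/38))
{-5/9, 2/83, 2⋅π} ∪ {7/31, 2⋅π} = {-5/9, 2/83, 7/31, 2⋅π}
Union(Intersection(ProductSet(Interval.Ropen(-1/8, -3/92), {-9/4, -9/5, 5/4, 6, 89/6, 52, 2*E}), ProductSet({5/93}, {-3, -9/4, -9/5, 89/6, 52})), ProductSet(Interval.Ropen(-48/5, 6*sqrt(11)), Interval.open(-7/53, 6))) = ProductSet(Interval.Ropen(-48/5, 6*sqrt(11)), Interval.open(-7/53, 6))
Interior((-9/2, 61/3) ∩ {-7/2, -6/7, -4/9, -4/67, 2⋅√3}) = ∅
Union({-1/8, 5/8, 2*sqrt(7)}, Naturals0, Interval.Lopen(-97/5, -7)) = Union({-1/8, 5/8, 2*sqrt(7)}, Interval.Lopen(-97/5, -7), Naturals0)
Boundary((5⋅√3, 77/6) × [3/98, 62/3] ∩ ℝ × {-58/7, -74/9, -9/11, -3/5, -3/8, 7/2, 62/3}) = [5⋅√3, 77/6] × {7/2, 62/3}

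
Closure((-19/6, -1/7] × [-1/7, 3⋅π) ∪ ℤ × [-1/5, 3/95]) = (ℤ × [-1/5, 3/95]) ∪ ({-19/6, -1/7} × [-1/7, 3⋅π]) ∪ ([-19/6, -1/7] × {-1/7, 3⋅π}) ∪ ((-19/6, -1/7] × [-1/7, 3⋅π))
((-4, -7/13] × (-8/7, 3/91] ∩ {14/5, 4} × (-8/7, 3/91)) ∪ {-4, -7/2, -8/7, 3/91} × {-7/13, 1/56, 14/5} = {-4, -7/2, -8/7, 3/91} × {-7/13, 1/56, 14/5}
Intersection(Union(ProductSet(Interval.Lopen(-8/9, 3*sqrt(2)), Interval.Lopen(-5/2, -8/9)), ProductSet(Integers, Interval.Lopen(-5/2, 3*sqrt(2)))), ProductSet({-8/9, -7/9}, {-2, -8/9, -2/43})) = ProductSet({-7/9}, {-2, -8/9})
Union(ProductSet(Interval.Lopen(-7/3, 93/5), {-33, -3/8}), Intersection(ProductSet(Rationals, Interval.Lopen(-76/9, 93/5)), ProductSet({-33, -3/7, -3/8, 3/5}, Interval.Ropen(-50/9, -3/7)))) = Union(ProductSet({-33, -3/7, -3/8, 3/5}, Interval.Ropen(-50/9, -3/7)), ProductSet(Interval.Lopen(-7/3, 93/5), {-33, -3/8}))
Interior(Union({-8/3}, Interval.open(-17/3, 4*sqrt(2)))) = Interval.open(-17/3, 4*sqrt(2))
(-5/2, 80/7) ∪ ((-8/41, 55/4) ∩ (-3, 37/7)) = (-5/2, 80/7)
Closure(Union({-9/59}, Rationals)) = Reals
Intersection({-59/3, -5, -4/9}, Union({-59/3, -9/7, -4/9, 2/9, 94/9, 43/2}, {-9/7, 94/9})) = {-59/3, -4/9}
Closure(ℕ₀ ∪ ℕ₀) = ℕ₀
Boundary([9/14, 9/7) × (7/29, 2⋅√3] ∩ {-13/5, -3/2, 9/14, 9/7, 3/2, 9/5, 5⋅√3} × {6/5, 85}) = {9/14} × {6/5}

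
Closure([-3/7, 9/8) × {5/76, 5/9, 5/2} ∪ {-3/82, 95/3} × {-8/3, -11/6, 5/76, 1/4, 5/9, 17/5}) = ([-3/7, 9/8] × {5/76, 5/9, 5/2}) ∪ ({-3/82, 95/3} × {-8/3, -11/6, 5/76, 1/4, 5/9, 17/5})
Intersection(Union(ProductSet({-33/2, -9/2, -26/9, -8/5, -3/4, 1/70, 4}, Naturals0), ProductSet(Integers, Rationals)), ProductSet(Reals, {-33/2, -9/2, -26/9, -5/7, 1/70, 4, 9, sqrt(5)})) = Union(ProductSet({-33/2, -9/2, -26/9, -8/5, -3/4, 1/70, 4}, {4, 9}), ProductSet(Integers, {-33/2, -9/2, -26/9, -5/7, 1/70, 4, 9}))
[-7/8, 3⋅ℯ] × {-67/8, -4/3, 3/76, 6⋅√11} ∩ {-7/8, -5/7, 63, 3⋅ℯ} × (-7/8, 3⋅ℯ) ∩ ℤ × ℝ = ∅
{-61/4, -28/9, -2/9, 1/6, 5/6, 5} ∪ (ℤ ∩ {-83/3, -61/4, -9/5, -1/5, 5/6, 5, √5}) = {-61/4, -28/9, -2/9, 1/6, 5/6, 5}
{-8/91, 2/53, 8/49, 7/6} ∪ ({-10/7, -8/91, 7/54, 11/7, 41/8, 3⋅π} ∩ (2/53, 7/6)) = {-8/91, 2/53, 7/54, 8/49, 7/6}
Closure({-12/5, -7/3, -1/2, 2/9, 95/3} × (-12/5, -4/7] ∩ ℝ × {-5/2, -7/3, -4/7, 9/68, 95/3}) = {-12/5, -7/3, -1/2, 2/9, 95/3} × {-7/3, -4/7}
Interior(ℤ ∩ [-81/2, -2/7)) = ∅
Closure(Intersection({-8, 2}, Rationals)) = {-8, 2}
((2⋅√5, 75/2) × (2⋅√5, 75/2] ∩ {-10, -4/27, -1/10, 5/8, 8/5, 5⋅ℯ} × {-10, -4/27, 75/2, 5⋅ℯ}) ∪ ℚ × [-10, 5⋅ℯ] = (ℚ × [-10, 5⋅ℯ]) ∪ ({5⋅ℯ} × {75/2, 5⋅ℯ})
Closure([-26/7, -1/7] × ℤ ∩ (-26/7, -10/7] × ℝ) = [-26/7, -10/7] × ℤ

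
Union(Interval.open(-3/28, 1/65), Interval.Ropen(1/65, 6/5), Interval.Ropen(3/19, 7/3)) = Interval.open(-3/28, 7/3)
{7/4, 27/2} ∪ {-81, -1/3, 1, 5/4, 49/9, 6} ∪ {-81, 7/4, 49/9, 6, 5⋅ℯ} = {-81, -1/3, 1, 5/4, 7/4, 49/9, 6, 27/2, 5⋅ℯ}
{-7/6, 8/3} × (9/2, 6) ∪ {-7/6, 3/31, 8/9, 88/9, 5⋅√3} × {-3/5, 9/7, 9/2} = ({-7/6, 8/3} × (9/2, 6)) ∪ ({-7/6, 3/31, 8/9, 88/9, 5⋅√3} × {-3/5, 9/7, 9/2})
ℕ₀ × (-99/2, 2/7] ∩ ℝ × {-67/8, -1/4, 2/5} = ℕ₀ × {-67/8, -1/4}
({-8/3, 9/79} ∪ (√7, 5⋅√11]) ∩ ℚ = {-8/3, 9/79} ∪ (ℚ ∩ (√7, 5⋅√11])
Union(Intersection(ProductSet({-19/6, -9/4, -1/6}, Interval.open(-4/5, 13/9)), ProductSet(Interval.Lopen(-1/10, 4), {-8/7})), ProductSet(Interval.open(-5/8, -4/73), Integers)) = ProductSet(Interval.open(-5/8, -4/73), Integers)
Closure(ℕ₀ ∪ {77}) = ℕ₀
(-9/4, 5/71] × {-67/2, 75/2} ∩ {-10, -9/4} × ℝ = ∅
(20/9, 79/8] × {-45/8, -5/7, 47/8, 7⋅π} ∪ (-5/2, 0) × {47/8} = ((-5/2, 0) × {47/8}) ∪ ((20/9, 79/8] × {-45/8, -5/7, 47/8, 7⋅π})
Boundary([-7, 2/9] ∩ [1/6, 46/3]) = {1/6, 2/9}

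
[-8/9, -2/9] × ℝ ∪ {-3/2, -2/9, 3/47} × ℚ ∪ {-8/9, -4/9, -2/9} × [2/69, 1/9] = ({-3/2, -2/9, 3/47} × ℚ) ∪ ([-8/9, -2/9] × ℝ)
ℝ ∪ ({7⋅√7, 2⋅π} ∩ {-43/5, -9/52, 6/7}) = ℝ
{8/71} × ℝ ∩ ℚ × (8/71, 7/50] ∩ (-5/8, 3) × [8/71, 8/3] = {8/71} × (8/71, 7/50]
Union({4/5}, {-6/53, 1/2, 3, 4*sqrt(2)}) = {-6/53, 1/2, 4/5, 3, 4*sqrt(2)}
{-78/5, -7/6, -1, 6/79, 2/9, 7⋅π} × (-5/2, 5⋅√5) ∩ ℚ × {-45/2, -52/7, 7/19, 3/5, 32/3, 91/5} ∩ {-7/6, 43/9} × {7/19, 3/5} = {-7/6} × {7/19, 3/5}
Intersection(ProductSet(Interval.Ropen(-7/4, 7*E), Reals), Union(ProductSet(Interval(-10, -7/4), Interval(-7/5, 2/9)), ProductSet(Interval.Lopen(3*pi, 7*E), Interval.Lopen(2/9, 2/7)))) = Union(ProductSet({-7/4}, Interval(-7/5, 2/9)), ProductSet(Interval.open(3*pi, 7*E), Interval.Lopen(2/9, 2/7)))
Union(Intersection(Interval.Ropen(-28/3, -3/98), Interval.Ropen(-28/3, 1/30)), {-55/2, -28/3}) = Union({-55/2}, Interval.Ropen(-28/3, -3/98))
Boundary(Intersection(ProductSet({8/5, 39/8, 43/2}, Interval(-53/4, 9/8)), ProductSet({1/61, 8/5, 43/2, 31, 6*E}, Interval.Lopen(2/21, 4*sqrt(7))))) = ProductSet({8/5, 43/2}, Interval(2/21, 9/8))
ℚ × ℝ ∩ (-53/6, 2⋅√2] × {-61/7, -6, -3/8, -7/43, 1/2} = (ℚ ∩ (-53/6, 2⋅√2]) × {-61/7, -6, -3/8, -7/43, 1/2}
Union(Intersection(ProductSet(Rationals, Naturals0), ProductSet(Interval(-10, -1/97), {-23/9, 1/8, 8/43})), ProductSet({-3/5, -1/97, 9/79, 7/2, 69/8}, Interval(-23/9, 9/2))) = ProductSet({-3/5, -1/97, 9/79, 7/2, 69/8}, Interval(-23/9, 9/2))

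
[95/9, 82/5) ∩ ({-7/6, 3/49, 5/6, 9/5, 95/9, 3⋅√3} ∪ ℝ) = [95/9, 82/5)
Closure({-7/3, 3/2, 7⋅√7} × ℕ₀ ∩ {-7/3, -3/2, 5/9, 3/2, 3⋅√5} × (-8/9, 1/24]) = {-7/3, 3/2} × {0}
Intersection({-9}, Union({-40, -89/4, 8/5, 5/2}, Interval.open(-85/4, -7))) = {-9}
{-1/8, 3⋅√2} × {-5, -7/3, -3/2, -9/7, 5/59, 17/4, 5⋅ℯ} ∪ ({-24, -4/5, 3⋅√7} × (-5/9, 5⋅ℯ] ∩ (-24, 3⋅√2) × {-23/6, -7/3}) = {-1/8, 3⋅√2} × {-5, -7/3, -3/2, -9/7, 5/59, 17/4, 5⋅ℯ}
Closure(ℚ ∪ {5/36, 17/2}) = ℝ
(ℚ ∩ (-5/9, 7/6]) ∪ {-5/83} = ℚ ∩ (-5/9, 7/6]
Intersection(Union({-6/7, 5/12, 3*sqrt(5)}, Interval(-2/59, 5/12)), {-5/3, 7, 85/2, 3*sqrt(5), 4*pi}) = {3*sqrt(5)}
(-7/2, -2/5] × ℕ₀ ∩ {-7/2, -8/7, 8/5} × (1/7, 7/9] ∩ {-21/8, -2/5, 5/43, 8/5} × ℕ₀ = ∅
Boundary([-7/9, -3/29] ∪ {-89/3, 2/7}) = {-89/3, -7/9, -3/29, 2/7}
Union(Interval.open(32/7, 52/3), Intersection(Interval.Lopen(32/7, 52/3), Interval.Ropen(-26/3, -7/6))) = Interval.open(32/7, 52/3)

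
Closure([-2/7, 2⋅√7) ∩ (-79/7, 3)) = [-2/7, 3]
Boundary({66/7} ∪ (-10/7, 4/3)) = {-10/7, 4/3, 66/7}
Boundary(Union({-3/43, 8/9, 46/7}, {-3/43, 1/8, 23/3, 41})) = {-3/43, 1/8, 8/9, 46/7, 23/3, 41}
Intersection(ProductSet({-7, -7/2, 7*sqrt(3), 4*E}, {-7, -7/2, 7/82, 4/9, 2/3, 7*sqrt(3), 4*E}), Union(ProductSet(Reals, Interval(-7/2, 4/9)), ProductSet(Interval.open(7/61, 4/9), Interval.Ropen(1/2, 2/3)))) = ProductSet({-7, -7/2, 7*sqrt(3), 4*E}, {-7/2, 7/82, 4/9})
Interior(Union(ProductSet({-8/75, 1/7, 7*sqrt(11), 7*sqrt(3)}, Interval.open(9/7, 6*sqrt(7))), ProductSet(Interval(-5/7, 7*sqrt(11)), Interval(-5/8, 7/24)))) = ProductSet(Interval.open(-5/7, 7*sqrt(11)), Interval.open(-5/8, 7/24))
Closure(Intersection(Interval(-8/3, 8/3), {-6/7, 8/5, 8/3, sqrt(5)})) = {-6/7, 8/5, 8/3, sqrt(5)}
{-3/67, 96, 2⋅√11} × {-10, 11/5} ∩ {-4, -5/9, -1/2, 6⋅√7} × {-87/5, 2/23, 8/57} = ∅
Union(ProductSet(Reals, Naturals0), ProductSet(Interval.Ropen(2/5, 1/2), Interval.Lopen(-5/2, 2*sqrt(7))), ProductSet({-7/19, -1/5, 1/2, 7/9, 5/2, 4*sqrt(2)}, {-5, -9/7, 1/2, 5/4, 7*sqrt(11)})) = Union(ProductSet({-7/19, -1/5, 1/2, 7/9, 5/2, 4*sqrt(2)}, {-5, -9/7, 1/2, 5/4, 7*sqrt(11)}), ProductSet(Interval.Ropen(2/5, 1/2), Interval.Lopen(-5/2, 2*sqrt(7))), ProductSet(Reals, Naturals0))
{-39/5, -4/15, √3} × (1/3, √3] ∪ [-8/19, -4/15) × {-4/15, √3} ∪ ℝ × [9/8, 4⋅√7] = ([-8/19, -4/15) × {-4/15, √3}) ∪ (ℝ × [9/8, 4⋅√7]) ∪ ({-39/5, -4/15, √3} × (1/3, √3])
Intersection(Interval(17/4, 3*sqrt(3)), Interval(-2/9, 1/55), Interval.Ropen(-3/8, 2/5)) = EmptySet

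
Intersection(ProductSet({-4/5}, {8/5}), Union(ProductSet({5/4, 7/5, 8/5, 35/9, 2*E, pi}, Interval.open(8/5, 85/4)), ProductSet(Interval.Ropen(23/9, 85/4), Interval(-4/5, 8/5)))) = EmptySet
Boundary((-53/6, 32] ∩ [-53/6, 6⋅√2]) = {-53/6, 6⋅√2}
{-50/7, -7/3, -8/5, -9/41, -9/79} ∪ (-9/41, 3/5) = {-50/7, -7/3, -8/5} ∪ [-9/41, 3/5)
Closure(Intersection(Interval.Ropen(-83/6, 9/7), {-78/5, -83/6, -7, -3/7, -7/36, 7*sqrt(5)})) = {-83/6, -7, -3/7, -7/36}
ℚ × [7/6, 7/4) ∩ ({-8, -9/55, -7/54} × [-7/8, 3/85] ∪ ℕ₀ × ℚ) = ℕ₀ × (ℚ ∩ [7/6, 7/4))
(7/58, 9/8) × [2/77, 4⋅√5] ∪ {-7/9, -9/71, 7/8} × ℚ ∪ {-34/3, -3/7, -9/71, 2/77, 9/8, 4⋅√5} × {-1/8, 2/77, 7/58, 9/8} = ({-7/9, -9/71, 7/8} × ℚ) ∪ ((7/58, 9/8) × [2/77, 4⋅√5]) ∪ ({-34/3, -3/7, -9/71, 2/77, 9/8, 4⋅√5} × {-1/8, 2/77, 7/58, 9/8})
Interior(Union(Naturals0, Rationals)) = EmptySet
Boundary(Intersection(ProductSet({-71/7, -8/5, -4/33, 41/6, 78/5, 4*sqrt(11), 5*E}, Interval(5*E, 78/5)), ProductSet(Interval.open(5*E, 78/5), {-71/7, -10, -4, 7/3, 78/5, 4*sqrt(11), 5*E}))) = EmptySet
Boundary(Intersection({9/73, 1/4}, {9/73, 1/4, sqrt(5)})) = {9/73, 1/4}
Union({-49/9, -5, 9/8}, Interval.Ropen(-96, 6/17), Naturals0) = Union({9/8}, Interval.Ropen(-96, 6/17), Naturals0)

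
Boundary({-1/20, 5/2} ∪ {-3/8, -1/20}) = {-3/8, -1/20, 5/2}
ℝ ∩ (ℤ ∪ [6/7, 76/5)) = ℤ ∪ [6/7, 76/5)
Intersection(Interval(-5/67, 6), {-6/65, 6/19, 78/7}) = {6/19}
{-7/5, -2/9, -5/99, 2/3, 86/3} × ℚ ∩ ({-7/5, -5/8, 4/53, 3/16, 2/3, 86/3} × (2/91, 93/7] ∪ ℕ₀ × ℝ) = {-7/5, 2/3, 86/3} × (ℚ ∩ (2/91, 93/7])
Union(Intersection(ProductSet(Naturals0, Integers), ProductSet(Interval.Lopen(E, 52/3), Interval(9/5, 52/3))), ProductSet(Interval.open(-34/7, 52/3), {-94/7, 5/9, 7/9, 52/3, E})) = Union(ProductSet(Interval.open(-34/7, 52/3), {-94/7, 5/9, 7/9, 52/3, E}), ProductSet(Range(3, 18, 1), Range(2, 18, 1)))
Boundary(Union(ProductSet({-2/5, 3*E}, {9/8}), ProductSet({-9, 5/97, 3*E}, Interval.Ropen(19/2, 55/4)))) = Union(ProductSet({-2/5, 3*E}, {9/8}), ProductSet({-9, 5/97, 3*E}, Interval(19/2, 55/4)))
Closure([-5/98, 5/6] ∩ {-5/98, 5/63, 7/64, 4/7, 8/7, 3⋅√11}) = {-5/98, 5/63, 7/64, 4/7}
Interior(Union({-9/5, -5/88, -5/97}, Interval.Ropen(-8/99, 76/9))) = Interval.open(-8/99, 76/9)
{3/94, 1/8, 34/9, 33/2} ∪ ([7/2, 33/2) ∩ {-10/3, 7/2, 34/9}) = {3/94, 1/8, 7/2, 34/9, 33/2}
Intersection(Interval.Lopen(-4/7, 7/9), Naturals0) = Range(0, 1, 1)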